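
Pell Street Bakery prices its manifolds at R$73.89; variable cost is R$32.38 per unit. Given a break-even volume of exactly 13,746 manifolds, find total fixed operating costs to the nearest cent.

R$570,596.46

Each unit contributes R$73.89 − R$32.38 = R$41.51.
Fixed costs = break-even units × CM = 13,746 × R$41.51 = R$570,596.46.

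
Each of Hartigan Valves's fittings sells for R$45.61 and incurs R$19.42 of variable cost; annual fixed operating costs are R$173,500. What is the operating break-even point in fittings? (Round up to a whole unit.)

Contribution margin per unit = R$45.61 − R$19.42 = R$26.19.
Break-even volume = fixed costs ÷ CM per unit = R$173,500 ÷ R$26.19 = 6,624.67, so 6,625 fittings.

6,625 fittings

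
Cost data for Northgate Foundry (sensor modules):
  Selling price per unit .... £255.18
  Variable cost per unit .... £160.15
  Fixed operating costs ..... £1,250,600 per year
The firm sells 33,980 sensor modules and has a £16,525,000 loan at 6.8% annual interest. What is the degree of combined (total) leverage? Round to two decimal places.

Total contribution margin = 33,980 × £95.03 = £3,229,119.40.
Operating income = contribution − fixed costs = £3,229,119.40 − £1,250,600 = £1,978,519.40. Interest = £1,123,700.00, so EBIT − I = £854,819.40.
DCL = contribution ÷ (EBIT − I) = £3,229,119.40 ÷ £854,819.40 = 3.7775.

3.78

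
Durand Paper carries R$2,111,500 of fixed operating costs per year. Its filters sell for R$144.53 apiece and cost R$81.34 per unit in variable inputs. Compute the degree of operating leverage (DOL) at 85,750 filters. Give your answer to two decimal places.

1.64

Contribution at this volume is 85,750 × R$63.19 = R$5,418,542.50.
Subtracting fixed costs: EBIT = R$5,418,542.50 − R$2,111,500 = R$3,307,042.50.
So DOL = total CM / EBIT = R$5,418,542.50 / R$3,307,042.50 = 1.6385.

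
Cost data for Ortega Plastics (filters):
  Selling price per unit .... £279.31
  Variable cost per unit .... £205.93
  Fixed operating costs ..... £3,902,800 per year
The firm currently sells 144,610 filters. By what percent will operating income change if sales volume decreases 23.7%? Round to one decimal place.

At 144,610 units, contribution = 144,610 × £73.38 = £10,611,481.80.
Subtracting fixed costs: EBIT = £10,611,481.80 − £3,902,800 = £6,708,681.80.
Degree of operating leverage = £10,611,481.80 / £6,708,681.80 = 1.5818.
So EBIT moves 1.5818 × (-23.7%) = -37.5%.

-37.5%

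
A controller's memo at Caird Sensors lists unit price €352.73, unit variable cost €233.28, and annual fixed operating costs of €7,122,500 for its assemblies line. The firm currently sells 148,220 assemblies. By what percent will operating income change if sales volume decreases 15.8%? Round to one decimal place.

Total contribution margin = 148,220 × €119.45 = €17,704,879.00.
Subtracting fixed costs: EBIT = €17,704,879.00 − €7,122,500 = €10,582,379.00.
So DOL = total CM / EBIT = €17,704,879.00 / €10,582,379.00 = 1.6731.
Operating income changes by 1.6731 × -15.8% = -26.4%.

-26.4%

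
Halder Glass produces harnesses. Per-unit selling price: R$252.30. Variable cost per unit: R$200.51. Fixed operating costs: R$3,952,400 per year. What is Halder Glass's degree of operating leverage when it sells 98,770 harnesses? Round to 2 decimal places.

4.40

At 98,770 units, contribution = 98,770 × R$51.79 = R$5,115,298.30.
Operating income = contribution − fixed costs = R$5,115,298.30 − R$3,952,400 = R$1,162,898.30.
So DOL = total CM / EBIT = R$5,115,298.30 / R$1,162,898.30 = 4.3987.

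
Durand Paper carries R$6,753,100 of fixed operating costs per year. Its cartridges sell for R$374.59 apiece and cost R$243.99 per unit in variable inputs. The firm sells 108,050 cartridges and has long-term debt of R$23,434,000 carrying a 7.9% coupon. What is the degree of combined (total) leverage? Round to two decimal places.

Contribution at this volume is 108,050 × R$130.60 = R$14,111,330.00.
Subtracting fixed costs: EBIT = R$14,111,330.00 − R$6,753,100 = R$7,358,230.00. Interest = R$1,851,286.00, so EBIT − I = R$5,506,944.00.
Degree of total leverage = total CM / (EBIT − interest) = R$14,111,330.00 / R$5,506,944.00 = 2.5625.

2.56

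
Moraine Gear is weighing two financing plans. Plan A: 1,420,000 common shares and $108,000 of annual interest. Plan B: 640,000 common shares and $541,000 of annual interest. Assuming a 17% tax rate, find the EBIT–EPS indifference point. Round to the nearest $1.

$896,282

At indifference, (EBIT − 108,000)(1 − t)/1,420,000 = (EBIT − 541,000)(1 − t)/640,000.
Cancelling (1 − t) and cross-multiplying: 640,000·(EBIT − 108,000) = 1,420,000·(EBIT − 541,000).
EBIT × (1,420,000 − 640,000) = 541,000 × 1,420,000 − 108,000 × 640,000 = 699,100,000,000, so EBIT = 699,100,000,000 ÷ 780,000 = 896,282.05.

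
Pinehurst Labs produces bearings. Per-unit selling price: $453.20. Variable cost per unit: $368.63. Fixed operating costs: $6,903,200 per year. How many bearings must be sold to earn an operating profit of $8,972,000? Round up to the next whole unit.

Unit CM = price − variable cost = $453.20 − $368.63 = $84.57.
Required volume = (fixed costs + target profit) ÷ CM = ($6,903,200 + $8,972,000) ÷ $84.57 = 187,716.68, so 187,717 bearings.

187,717 bearings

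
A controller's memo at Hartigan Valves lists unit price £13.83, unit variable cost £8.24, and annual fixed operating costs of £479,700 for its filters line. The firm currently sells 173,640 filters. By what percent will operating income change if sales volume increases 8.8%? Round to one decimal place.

At 173,640 units, contribution = 173,640 × £5.59 = £970,647.60.
Operating income = contribution − fixed costs = £970,647.60 − £479,700 = £490,947.60.
DOL = contribution ÷ EBIT = £970,647.60 ÷ £490,947.60 = 1.9771.
Operating income changes by 1.9771 × +8.8% = +17.4%.

+17.4%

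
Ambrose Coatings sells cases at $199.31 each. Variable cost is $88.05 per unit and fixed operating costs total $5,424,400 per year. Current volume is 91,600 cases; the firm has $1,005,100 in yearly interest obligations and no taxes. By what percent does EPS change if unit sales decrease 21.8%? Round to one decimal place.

-59.1%

Contribution at this volume is 91,600 × $111.26 = $10,191,416.00.
Subtracting fixed costs: EBIT = $10,191,416.00 − $5,424,400 = $4,767,016.00.
After interest of $1,005,100.00, pre-tax earnings = $3,761,916.00.
Degree of combined leverage = contribution ÷ (EBIT − I) = $10,191,416.00 ÷ $3,761,916.00 = 2.7091.
EPS therefore changes by 2.7091 × (-21.8%) = -59.1%.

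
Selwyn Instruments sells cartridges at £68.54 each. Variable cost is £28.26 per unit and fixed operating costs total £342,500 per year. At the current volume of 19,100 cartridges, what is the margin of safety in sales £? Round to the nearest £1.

Contribution margin per unit = £68.54 − £28.26 = £40.28. Break-even units = £342,500 ÷ £40.28 = 8,502.98; break-even revenue = 8,502.98 × £68.54 = £582,794.19.
Current sales = 19,100 × £68.54 = £1,309,114.00.
Margin of safety = £1,309,114.00 − £582,794.19 = £726,320.

£726,320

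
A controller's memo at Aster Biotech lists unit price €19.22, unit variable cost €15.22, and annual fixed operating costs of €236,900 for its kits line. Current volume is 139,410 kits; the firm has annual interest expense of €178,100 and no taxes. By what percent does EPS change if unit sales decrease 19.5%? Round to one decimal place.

-76.2%

Total contribution margin = 139,410 × €4.00 = €557,640.00.
Operating income = contribution − fixed costs = €557,640.00 − €236,900 = €320,740.00.
After interest of €178,100.00, pre-tax earnings = €142,640.00.
Degree of combined leverage = contribution ÷ (EBIT − I) = €557,640.00 ÷ €142,640.00 = 3.9094.
EPS therefore changes by 3.9094 × (-19.5%) = -76.2%.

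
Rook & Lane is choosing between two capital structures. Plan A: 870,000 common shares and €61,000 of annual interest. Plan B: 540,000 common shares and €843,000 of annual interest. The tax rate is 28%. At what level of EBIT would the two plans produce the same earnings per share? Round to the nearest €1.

€2,122,636

At indifference, (EBIT − 61,000)(1 − t)/870,000 = (EBIT − 843,000)(1 − t)/540,000.
Cancelling (1 − t) and cross-multiplying: 540,000·(EBIT − 61,000) = 870,000·(EBIT − 843,000).
Solving, EBIT = (843,000·870,000 − 61,000·540,000) / (870,000 − 540,000) = 700,470,000,000 / 330,000 = 2,122,636.36.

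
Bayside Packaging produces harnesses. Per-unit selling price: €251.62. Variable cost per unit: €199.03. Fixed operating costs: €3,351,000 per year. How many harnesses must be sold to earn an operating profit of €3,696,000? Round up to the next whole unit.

Each unit contributes €251.62 − €199.03 = €52.59.
Need Q such that Q × €52.59 − €3,351,000 = €3,696,000, i.e. Q = €7,047,000 / €52.59 = 133,998.86 → 133,999.

133,999 harnesses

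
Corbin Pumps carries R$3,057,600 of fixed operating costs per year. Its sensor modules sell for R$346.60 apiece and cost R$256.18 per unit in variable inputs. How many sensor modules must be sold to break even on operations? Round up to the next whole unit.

33,816 sensor modules

Unit CM = price − variable cost = R$346.60 − R$256.18 = R$90.42.
Break-even volume = fixed costs ÷ CM per unit = R$3,057,600 ÷ R$90.42 = 33,815.53, so 33,816 sensor modules.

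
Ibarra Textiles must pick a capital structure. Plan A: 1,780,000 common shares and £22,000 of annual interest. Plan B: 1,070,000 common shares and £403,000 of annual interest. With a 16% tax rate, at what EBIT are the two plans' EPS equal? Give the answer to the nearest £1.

At indifference, (EBIT − 22,000)(1 − t)/1,780,000 = (EBIT − 403,000)(1 − t)/1,070,000.
Cancelling (1 − t) and cross-multiplying: 1,070,000·(EBIT − 22,000) = 1,780,000·(EBIT − 403,000).
Solving, EBIT = (403,000·1,780,000 − 22,000·1,070,000) / (1,780,000 − 1,070,000) = 693,800,000,000 / 710,000 = 977,183.10.

£977,183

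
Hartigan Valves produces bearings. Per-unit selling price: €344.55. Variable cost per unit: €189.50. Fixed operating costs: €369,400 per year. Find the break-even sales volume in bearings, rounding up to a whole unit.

2,383 bearings

Each unit contributes €344.55 − €189.50 = €155.05.
Break-even volume = fixed costs ÷ CM per unit = €369,400 ÷ €155.05 = 2,382.46, so 2,383 bearings.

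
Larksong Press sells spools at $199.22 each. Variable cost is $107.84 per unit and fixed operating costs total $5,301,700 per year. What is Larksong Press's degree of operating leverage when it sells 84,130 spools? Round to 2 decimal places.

3.22

At 84,130 units, contribution = 84,130 × $91.38 = $7,687,799.40.
EBIT = $7,687,799.40 − $5,301,700 = $2,386,099.40.
DOL = contribution ÷ EBIT = $7,687,799.40 ÷ $2,386,099.40 = 3.2219.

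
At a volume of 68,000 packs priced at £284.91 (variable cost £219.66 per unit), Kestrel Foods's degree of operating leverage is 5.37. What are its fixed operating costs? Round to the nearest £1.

£3,610,743

At 68,000 units, contribution = 68,000 × £65.25 = £4,437,000.00.
Since DOL = CM ÷ EBIT, EBIT = £4,437,000.00 ÷ 5.37 = £826,256.98.
And FC = contribution − EBIT = £4,437,000.00 − £826,256.98 = £3,610,743.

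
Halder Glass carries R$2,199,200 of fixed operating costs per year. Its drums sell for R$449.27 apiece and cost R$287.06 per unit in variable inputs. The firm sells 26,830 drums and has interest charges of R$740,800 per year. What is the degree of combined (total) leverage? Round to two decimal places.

Total contribution margin = 26,830 × R$162.21 = R$4,352,094.30.
Operating income = contribution − fixed costs = R$4,352,094.30 − R$2,199,200 = R$2,152,894.30. Interest = R$740,800.00.
DOL = R$4,352,094.30 ÷ R$2,152,894.30 = 2.0215; DFL = R$2,152,894.30 ÷ R$1,412,094.30 = 1.5246.
Combined leverage = 2.0215 × 1.5246 = 3.0820.

3.08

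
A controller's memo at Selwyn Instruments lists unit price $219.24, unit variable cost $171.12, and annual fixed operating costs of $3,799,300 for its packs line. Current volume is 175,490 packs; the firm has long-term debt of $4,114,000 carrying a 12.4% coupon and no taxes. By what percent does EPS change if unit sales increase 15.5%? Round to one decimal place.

+31.7%

Contribution at this volume is 175,490 × $48.12 = $8,444,578.80.
Subtracting fixed costs: EBIT = $8,444,578.80 − $3,799,300 = $4,645,278.80.
After interest of $510,136.00, pre-tax earnings = $4,135,142.80.
Degree of combined leverage = contribution ÷ (EBIT − I) = $8,444,578.80 ÷ $4,135,142.80 = 2.0421.
%ΔEPS = DCL × %ΔSales = 2.0421 × +15.5% = +31.7%.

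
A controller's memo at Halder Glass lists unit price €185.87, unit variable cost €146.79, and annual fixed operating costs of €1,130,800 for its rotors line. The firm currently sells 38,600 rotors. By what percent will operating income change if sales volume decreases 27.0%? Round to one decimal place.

Contribution at this volume is 38,600 × €39.08 = €1,508,488.00.
Subtracting fixed costs: EBIT = €1,508,488.00 − €1,130,800 = €377,688.00.
Degree of operating leverage = €1,508,488.00 / €377,688.00 = 3.9940.
Operating income changes by 3.9940 × -27.0% = -107.8%.

-107.8%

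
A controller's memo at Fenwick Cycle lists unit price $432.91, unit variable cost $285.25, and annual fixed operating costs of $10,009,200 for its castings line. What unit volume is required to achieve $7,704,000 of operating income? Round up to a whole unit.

119,960 castings

Contribution margin per unit = $432.91 − $285.25 = $147.66.
Need Q such that Q × $147.66 − $10,009,200 = $7,704,000, i.e. Q = $17,713,200 / $147.66 = 119,959.37 → 119,960.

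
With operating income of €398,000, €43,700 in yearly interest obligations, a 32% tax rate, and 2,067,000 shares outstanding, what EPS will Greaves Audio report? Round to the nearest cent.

Interest = €43,700.00, so EBT = €398,000 − €43,700.00 = €354,300.00.
Net income = €354,300.00 × (1 − 0.32) = €240,924.00.
Per share: €240,924.00 / 2,067,000 shares = €0.12.

€0.12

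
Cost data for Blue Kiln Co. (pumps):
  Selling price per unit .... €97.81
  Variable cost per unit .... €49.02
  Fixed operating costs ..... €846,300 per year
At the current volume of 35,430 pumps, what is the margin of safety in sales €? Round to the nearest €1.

Each unit contributes €97.81 − €49.02 = €48.79. Break-even units = €846,300 ÷ €48.79 = 17,345.77; break-even revenue = 17,345.77 × €97.81 = €1,696,589.53.
Actual sales revenue = 35,430 × €97.81 = €3,465,408.30.
Margin of safety = €3,465,408.30 − €1,696,589.53 = €1,768,819.

€1,768,819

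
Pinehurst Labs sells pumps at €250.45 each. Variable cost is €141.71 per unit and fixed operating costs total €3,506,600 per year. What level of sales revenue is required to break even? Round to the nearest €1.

Contribution margin per unit = €250.45 − €141.71 = €108.74, a CM ratio of €108.74 ÷ €250.45 = 0.4342.
Break-even revenue = fixed costs × price ÷ CM = €3,506,600 × €250.45 ÷ €108.74 = €8,076,402.

€8,076,402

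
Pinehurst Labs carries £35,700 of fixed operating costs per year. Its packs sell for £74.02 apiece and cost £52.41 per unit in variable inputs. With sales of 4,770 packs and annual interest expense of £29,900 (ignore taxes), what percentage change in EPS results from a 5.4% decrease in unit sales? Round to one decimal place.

Total contribution margin = 4,770 × £21.61 = £103,079.70.
EBIT = £103,079.70 − £35,700 = £67,379.70.
Interest = £29,900.00, so EBIT − I = £37,479.70.
Degree of combined leverage = contribution ÷ (EBIT − I) = £103,079.70 ÷ £37,479.70 = 2.7503.
EPS therefore changes by 2.7503 × (-5.4%) = -14.9%.

-14.9%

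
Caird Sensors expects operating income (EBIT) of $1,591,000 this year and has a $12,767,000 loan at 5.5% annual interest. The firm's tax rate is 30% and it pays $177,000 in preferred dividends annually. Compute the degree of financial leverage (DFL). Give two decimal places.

Annual interest charges come to $702,185.00.
Preferred dividends grossed up pre-tax: $177,000 / (1 − 0.30) = $252,857.14.
DFL = EBIT ÷ [EBIT − I − D_p/(1−t)] = $1,591,000 ÷ [$1,591,000 − $702,185.00 − $252,857.14] = $1,591,000 ÷ $635,957.86 = 2.5017.

2.50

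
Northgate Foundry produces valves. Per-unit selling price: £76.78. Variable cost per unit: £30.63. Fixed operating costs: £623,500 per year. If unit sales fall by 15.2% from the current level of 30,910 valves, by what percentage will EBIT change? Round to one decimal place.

At 30,910 units, contribution = 30,910 × £46.15 = £1,426,496.50.
EBIT = £1,426,496.50 − £623,500 = £802,996.50.
DOL = contribution ÷ EBIT = £1,426,496.50 ÷ £802,996.50 = 1.7765.
Operating income changes by 1.7765 × -15.2% = -27.0%.

-27.0%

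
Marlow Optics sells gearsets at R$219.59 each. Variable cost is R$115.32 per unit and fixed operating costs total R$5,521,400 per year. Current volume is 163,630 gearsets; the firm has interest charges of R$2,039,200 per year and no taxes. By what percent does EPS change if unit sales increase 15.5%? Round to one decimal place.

At 163,630 units, contribution = 163,630 × R$104.27 = R$17,061,700.10.
Subtracting fixed costs: EBIT = R$17,061,700.10 − R$5,521,400 = R$11,540,300.10.
Interest = R$2,039,200.00, so EBIT − I = R$9,501,100.10.
Degree of combined leverage = contribution ÷ (EBIT − I) = R$17,061,700.10 ÷ R$9,501,100.10 = 1.7958.
EPS therefore changes by 1.7958 × (+15.5%) = +27.8%.

+27.8%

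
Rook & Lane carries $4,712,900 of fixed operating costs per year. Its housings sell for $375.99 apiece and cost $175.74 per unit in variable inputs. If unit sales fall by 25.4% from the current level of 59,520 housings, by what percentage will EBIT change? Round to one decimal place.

Total contribution margin = 59,520 × $200.25 = $11,918,880.00.
EBIT = $11,918,880.00 − $4,712,900 = $7,205,980.00.
Degree of operating leverage = $11,918,880.00 / $7,205,980.00 = 1.6540.
So EBIT moves 1.6540 × (-25.4%) = -42.0%.

-42.0%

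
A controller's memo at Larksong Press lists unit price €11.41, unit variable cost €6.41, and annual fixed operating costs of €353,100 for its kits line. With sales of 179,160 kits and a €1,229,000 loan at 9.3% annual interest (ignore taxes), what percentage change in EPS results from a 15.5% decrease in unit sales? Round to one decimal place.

At 179,160 units, contribution = 179,160 × €5.00 = €895,800.00.
Subtracting fixed costs: EBIT = €895,800.00 − €353,100 = €542,700.00.
Interest = €114,297.00, so EBIT − I = €428,403.00.
Degree of combined leverage = contribution ÷ (EBIT − I) = €895,800.00 ÷ €428,403.00 = 2.0910.
%ΔEPS = DCL × %ΔSales = 2.0910 × -15.5% = -32.4%.

-32.4%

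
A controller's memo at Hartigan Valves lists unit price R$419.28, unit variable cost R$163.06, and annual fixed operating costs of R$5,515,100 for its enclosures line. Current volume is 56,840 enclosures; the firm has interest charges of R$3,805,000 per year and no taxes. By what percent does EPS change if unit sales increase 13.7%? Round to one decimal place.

+38.1%

At 56,840 units, contribution = 56,840 × R$256.22 = R$14,563,544.80.
EBIT = R$14,563,544.80 − R$5,515,100 = R$9,048,444.80.
After interest of R$3,805,000.00, pre-tax earnings = R$5,243,444.80.
DCL = total CM / (EBIT − I) = R$14,563,544.80 / R$5,243,444.80 = 2.7775.
EPS therefore changes by 2.7775 × (+13.7%) = +38.1%.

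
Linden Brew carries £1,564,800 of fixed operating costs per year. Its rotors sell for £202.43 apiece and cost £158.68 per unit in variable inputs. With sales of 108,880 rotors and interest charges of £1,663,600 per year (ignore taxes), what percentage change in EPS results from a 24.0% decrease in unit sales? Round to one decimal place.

Contribution at this volume is 108,880 × £43.75 = £4,763,500.00.
EBIT = £4,763,500.00 − £1,564,800 = £3,198,700.00.
After interest of £1,663,600.00, pre-tax earnings = £1,535,100.00.
DCL = total CM / (EBIT − I) = £4,763,500.00 / £1,535,100.00 = 3.1031.
%ΔEPS = DCL × %ΔSales = 3.1031 × -24.0% = -74.5%.

-74.5%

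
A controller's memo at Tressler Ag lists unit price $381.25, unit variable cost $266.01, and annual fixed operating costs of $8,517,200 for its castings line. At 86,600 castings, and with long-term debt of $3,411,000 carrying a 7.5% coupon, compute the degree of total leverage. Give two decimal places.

8.27

Contribution at this volume is 86,600 × $115.24 = $9,979,784.00.
EBIT = $9,979,784.00 − $8,517,200 = $1,462,584.00. Interest = $255,825.00.
DOL = $9,979,784.00 ÷ $1,462,584.00 = 6.8234; DFL = $1,462,584.00 ÷ $1,206,759.00 = 1.2120.
Combined leverage = 6.8234 × 1.2120 = 8.2700.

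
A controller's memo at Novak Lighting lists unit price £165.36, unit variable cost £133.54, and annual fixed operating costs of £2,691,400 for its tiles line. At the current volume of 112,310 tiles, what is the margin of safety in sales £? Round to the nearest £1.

Each unit contributes £165.36 − £133.54 = £31.82. Break-even units = £2,691,400 ÷ £31.82 = 84,582.02; break-even revenue = 84,582.02 × £165.36 = £13,986,483.47.
Actual sales revenue = 112,310 × £165.36 = £18,571,581.60.
Margin of safety = £18,571,581.60 − £13,986,483.47 = £4,585,098.

£4,585,098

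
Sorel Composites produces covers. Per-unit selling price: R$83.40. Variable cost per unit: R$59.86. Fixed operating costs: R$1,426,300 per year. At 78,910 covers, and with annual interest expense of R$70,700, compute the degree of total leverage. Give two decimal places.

5.15

Contribution at this volume is 78,910 × R$23.54 = R$1,857,541.40.
Subtracting fixed costs: EBIT = R$1,857,541.40 − R$1,426,300 = R$431,241.40. Interest = R$70,700.00.
DOL = R$1,857,541.40 ÷ R$431,241.40 = 4.3074; DFL = R$431,241.40 ÷ R$360,541.40 = 1.1961.
Combined leverage = 4.3074 × 1.1961 = 5.1521.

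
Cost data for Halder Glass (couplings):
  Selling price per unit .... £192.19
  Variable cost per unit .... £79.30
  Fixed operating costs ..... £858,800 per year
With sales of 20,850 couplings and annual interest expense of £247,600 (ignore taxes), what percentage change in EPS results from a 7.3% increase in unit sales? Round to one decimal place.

Contribution at this volume is 20,850 × £112.89 = £2,353,756.50.
Subtracting fixed costs: EBIT = £2,353,756.50 − £858,800 = £1,494,956.50.
Interest = £247,600.00, so EBIT − I = £1,247,356.50.
Degree of combined leverage = contribution ÷ (EBIT − I) = £2,353,756.50 ÷ £1,247,356.50 = 1.8870.
EPS therefore changes by 1.8870 × (+7.3%) = +13.8%.

+13.8%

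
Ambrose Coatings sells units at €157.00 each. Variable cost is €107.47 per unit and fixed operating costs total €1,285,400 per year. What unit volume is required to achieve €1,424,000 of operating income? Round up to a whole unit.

54,703 units

Unit CM = price − variable cost = €157.00 − €107.47 = €49.53.
Required volume = (fixed costs + target profit) ÷ CM = (€1,285,400 + €1,424,000) ÷ €49.53 = 54,702.20, so 54,703 units.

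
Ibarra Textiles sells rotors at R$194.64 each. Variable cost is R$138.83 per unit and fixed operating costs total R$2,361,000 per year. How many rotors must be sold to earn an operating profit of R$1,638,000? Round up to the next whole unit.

Contribution margin per unit = R$194.64 − R$138.83 = R$55.81.
Required volume = (fixed costs + target profit) ÷ CM = (R$2,361,000 + R$1,638,000) ÷ R$55.81 = 71,653.83, so 71,654 rotors.

71,654 rotors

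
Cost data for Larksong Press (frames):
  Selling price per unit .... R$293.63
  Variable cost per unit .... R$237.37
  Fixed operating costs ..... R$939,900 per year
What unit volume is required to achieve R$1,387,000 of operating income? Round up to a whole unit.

41,360 frames

Unit CM = price − variable cost = R$293.63 − R$237.37 = R$56.26.
Units = (FC + target) / CM = (R$939,900 + R$1,387,000) / R$56.26 = 41,359.76, so 41,360 frames.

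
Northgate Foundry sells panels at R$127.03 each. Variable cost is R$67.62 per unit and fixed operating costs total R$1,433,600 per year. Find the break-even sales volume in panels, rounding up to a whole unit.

24,131 panels

Contribution margin per unit = R$127.03 − R$67.62 = R$59.41.
Break-even volume = fixed costs ÷ CM per unit = R$1,433,600 ÷ R$59.41 = 24,130.62, so 24,131 panels.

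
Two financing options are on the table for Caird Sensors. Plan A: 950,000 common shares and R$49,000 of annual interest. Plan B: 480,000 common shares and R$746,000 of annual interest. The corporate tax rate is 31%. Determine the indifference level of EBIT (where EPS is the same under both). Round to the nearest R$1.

Set EPS_A = EPS_B: (EBIT − R$49,000)(1 − 0.31) ÷ 950,000 = (EBIT − R$746,000)(1 − 0.31) ÷ 480,000.
Cancelling (1 − t) and cross-multiplying: 480,000·(EBIT − 49,000) = 950,000·(EBIT − 746,000).
Solving, EBIT = (746,000·950,000 − 49,000·480,000) / (950,000 − 480,000) = 685,180,000,000 / 470,000 = 1,457,829.79.

R$1,457,830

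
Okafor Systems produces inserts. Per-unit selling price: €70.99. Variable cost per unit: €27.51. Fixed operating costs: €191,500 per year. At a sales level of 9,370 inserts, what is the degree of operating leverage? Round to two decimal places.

Contribution at this volume is 9,370 × €43.48 = €407,407.60.
Operating income = contribution − fixed costs = €407,407.60 − €191,500 = €215,907.60.
Degree of operating leverage = €407,407.60 / €215,907.60 = 1.8870.

1.89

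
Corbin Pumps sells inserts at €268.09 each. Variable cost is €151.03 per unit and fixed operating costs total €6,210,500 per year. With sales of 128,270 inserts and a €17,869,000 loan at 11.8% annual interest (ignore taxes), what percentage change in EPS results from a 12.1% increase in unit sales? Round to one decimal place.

Total contribution margin = 128,270 × €117.06 = €15,015,286.20.
EBIT = €15,015,286.20 − €6,210,500 = €8,804,786.20.
Interest = €2,108,542.00, so EBIT − I = €6,696,244.20.
DCL = total CM / (EBIT − I) = €15,015,286.20 / €6,696,244.20 = 2.2423.
%ΔEPS = DCL × %ΔSales = 2.2423 × +12.1% = +27.1%.

+27.1%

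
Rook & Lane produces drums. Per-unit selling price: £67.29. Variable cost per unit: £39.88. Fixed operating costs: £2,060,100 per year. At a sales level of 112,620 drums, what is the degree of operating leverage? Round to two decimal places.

3.01

At 112,620 units, contribution = 112,620 × £27.41 = £3,086,914.20.
Operating income = contribution − fixed costs = £3,086,914.20 − £2,060,100 = £1,026,814.20.
So DOL = total CM / EBIT = £3,086,914.20 / £1,026,814.20 = 3.0063.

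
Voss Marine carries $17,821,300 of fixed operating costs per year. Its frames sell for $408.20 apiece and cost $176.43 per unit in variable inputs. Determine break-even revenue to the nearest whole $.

Contribution margin per unit = $408.20 − $176.43 = $231.77, a CM ratio of $231.77 ÷ $408.20 = 0.5678.
Break-even sales = FC ÷ CM ratio = $17,821,300 × $408.20 / $231.77 = $31,387,387.

$31,387,387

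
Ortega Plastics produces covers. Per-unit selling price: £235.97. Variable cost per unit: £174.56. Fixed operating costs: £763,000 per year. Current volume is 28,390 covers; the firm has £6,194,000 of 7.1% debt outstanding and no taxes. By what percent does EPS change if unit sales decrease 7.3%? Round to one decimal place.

-23.5%

Total contribution margin = 28,390 × £61.41 = £1,743,429.90.
Operating income = contribution − fixed costs = £1,743,429.90 − £763,000 = £980,429.90.
After interest of £439,774.00, pre-tax earnings = £540,655.90.
Degree of combined leverage = contribution ÷ (EBIT − I) = £1,743,429.90 ÷ £540,655.90 = 3.2247.
EPS therefore changes by 3.2247 × (-7.3%) = -23.5%.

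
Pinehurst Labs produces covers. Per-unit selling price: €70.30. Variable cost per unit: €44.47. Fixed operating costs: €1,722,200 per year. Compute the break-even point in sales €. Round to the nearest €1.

Contribution margin per unit = €70.30 − €44.47 = €25.83, a CM ratio of €25.83 ÷ €70.30 = 0.3674.
Break-even revenue = fixed costs × price ÷ CM = €1,722,200 × €70.30 ÷ €25.83 = €4,687,211.

€4,687,211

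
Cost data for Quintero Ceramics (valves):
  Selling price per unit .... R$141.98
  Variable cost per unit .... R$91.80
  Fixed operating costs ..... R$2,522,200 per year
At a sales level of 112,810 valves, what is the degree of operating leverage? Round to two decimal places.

1.80

At 112,810 units, contribution = 112,810 × R$50.18 = R$5,660,805.80.
EBIT = R$5,660,805.80 − R$2,522,200 = R$3,138,605.80.
DOL = contribution ÷ EBIT = R$5,660,805.80 ÷ R$3,138,605.80 = 1.8036.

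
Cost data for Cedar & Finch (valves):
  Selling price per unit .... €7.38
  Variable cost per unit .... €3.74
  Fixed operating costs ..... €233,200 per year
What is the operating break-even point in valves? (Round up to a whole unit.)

64,066 valves

Each unit contributes €7.38 − €3.74 = €3.64.
Break-even volume = fixed costs ÷ CM per unit = €233,200 ÷ €3.64 = 64,065.93, so 64,066 valves.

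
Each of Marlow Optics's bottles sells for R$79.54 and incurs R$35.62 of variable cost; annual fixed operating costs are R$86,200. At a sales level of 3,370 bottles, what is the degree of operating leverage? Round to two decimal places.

2.39

At 3,370 units, contribution = 3,370 × R$43.92 = R$148,010.40.
Operating income = contribution − fixed costs = R$148,010.40 − R$86,200 = R$61,810.40.
DOL = contribution ÷ EBIT = R$148,010.40 ÷ R$61,810.40 = 2.3946.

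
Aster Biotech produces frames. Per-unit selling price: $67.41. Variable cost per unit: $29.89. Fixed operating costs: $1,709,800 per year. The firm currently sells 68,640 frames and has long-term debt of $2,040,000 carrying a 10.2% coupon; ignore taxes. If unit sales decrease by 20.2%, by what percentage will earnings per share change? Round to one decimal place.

Total contribution margin = 68,640 × $37.52 = $2,575,372.80.
Operating income = contribution − fixed costs = $2,575,372.80 − $1,709,800 = $865,572.80.
Interest = $208,080.00, so EBIT − I = $657,492.80.
Degree of combined leverage = contribution ÷ (EBIT − I) = $2,575,372.80 ÷ $657,492.80 = 3.9170.
EPS therefore changes by 3.9170 × (-20.2%) = -79.1%.

-79.1%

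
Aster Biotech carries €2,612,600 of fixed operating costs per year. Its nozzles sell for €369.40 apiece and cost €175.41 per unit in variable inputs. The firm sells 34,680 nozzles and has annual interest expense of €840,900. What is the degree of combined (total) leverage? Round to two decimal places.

At 34,680 units, contribution = 34,680 × €193.99 = €6,727,573.20.
EBIT = €6,727,573.20 − €2,612,600 = €4,114,973.20. Interest = €840,900.00.
DOL = €6,727,573.20 ÷ €4,114,973.20 = 1.6349; DFL = €4,114,973.20 ÷ €3,274,073.20 = 1.2568.
Combined leverage = 1.6349 × 1.2568 = 2.0547.

2.05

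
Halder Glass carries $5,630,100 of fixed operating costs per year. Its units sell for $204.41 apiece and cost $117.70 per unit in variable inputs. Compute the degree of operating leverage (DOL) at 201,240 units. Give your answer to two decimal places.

1.48

Contribution at this volume is 201,240 × $86.71 = $17,449,520.40.
Operating income = contribution − fixed costs = $17,449,520.40 − $5,630,100 = $11,819,420.40.
DOL = contribution ÷ EBIT = $17,449,520.40 ÷ $11,819,420.40 = 1.4763.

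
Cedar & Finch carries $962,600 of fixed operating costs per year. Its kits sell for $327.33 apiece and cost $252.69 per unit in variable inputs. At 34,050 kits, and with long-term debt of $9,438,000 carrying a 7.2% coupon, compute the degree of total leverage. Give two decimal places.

2.83

Contribution at this volume is 34,050 × $74.64 = $2,541,492.00.
Subtracting fixed costs: EBIT = $2,541,492.00 − $962,600 = $1,578,892.00. Interest = $679,536.00, so EBIT − I = $899,356.00.
DCL = contribution ÷ (EBIT − I) = $2,541,492.00 ÷ $899,356.00 = 2.8259.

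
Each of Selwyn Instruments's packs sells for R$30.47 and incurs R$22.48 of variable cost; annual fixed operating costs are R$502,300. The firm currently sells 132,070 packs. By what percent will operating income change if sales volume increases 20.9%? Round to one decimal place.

+39.9%

Contribution at this volume is 132,070 × R$7.99 = R$1,055,239.30.
Operating income = contribution − fixed costs = R$1,055,239.30 − R$502,300 = R$552,939.30.
So DOL = total CM / EBIT = R$1,055,239.30 / R$552,939.30 = 1.9084.
Operating income changes by 1.9084 × +20.9% = +39.9%.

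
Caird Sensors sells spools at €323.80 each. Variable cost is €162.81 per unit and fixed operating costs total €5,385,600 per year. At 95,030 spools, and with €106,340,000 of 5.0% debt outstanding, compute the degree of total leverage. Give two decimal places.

3.33

At 95,030 units, contribution = 95,030 × €160.99 = €15,298,879.70.
Operating income = contribution − fixed costs = €15,298,879.70 − €5,385,600 = €9,913,279.70. Interest = €5,317,000.00, so EBIT − I = €4,596,279.70.
DCL = contribution ÷ (EBIT − I) = €15,298,879.70 ÷ €4,596,279.70 = 3.3285.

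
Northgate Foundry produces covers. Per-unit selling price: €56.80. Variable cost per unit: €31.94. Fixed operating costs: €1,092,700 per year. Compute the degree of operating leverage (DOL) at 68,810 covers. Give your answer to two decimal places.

2.77

At 68,810 units, contribution = 68,810 × €24.86 = €1,710,616.60.
Subtracting fixed costs: EBIT = €1,710,616.60 − €1,092,700 = €617,916.60.
Degree of operating leverage = €1,710,616.60 / €617,916.60 = 2.7684.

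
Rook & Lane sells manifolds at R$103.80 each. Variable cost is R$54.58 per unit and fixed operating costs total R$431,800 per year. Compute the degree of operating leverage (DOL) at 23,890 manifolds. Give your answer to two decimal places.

At 23,890 units, contribution = 23,890 × R$49.22 = R$1,175,865.80.
Subtracting fixed costs: EBIT = R$1,175,865.80 − R$431,800 = R$744,065.80.
So DOL = total CM / EBIT = R$1,175,865.80 / R$744,065.80 = 1.5803.

1.58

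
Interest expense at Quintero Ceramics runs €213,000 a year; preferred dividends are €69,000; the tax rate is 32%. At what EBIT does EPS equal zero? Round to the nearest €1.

€314,471

Preferred dividends are paid after tax, so their pre-tax equivalent is €69,000 ÷ (1 − 0.32) = €101,470.59.
EPS = 0 when EBIT covers interest plus the pre-tax preferred burden: €213,000 + €101,470.59 = €314,470.59.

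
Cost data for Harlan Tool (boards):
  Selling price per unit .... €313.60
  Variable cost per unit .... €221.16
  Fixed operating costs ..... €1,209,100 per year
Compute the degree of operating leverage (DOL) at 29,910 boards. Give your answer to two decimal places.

Contribution at this volume is 29,910 × €92.44 = €2,764,880.40.
EBIT = €2,764,880.40 − €1,209,100 = €1,555,780.40.
DOL = contribution ÷ EBIT = €2,764,880.40 ÷ €1,555,780.40 = 1.7772.

1.78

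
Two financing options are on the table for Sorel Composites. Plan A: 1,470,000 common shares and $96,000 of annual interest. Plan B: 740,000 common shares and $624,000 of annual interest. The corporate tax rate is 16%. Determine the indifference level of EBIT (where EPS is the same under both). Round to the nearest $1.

$1,159,233

At indifference, (EBIT − 96,000)(1 − t)/1,470,000 = (EBIT − 624,000)(1 − t)/740,000.
The (1 − t) factor cancels: (EBIT − 96,000) × 740,000 = (EBIT − 624,000) × 1,470,000.
EBIT × (1,470,000 − 740,000) = 624,000 × 1,470,000 − 96,000 × 740,000 = 846,240,000,000, so EBIT = 846,240,000,000 ÷ 730,000 = 1,159,232.88.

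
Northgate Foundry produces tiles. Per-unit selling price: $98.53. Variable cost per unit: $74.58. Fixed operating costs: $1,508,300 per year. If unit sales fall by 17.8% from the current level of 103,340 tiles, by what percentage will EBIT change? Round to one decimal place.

Total contribution margin = 103,340 × $23.95 = $2,474,993.00.
Operating income = contribution − fixed costs = $2,474,993.00 − $1,508,300 = $966,693.00.
So DOL = total CM / EBIT = $2,474,993.00 / $966,693.00 = 2.5603.
Operating income changes by 2.5603 × -17.8% = -45.6%.

-45.6%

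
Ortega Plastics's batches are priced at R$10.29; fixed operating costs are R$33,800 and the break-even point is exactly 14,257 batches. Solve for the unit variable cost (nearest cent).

Contribution per unit must be FC / Q = R$33,800 / 14,257 = R$2.3708.
Hence VC = price − CM = R$10.29 − R$2.3708 = R$7.92.

R$7.92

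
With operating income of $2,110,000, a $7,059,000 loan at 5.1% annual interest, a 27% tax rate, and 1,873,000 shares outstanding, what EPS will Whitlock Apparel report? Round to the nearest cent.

Interest = $360,009.00, so EBT = $2,110,000 − $360,009.00 = $1,749,991.00.
Net income = $1,749,991.00 × (1 − 0.27) = $1,277,493.43.
Per share: $1,277,493.43 / 1,873,000 shares = $0.68.

$0.68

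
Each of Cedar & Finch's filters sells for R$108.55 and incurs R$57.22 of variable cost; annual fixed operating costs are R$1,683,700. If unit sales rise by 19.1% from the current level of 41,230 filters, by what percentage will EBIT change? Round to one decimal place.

Total contribution margin = 41,230 × R$51.33 = R$2,116,335.90.
Subtracting fixed costs: EBIT = R$2,116,335.90 − R$1,683,700 = R$432,635.90.
So DOL = total CM / EBIT = R$2,116,335.90 / R$432,635.90 = 4.8917.
Operating income changes by 4.8917 × +19.1% = +93.4%.

+93.4%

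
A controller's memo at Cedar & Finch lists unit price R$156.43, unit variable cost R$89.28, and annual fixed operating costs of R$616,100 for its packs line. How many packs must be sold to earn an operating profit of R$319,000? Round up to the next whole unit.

Contribution margin per unit = R$156.43 − R$89.28 = R$67.15.
Required volume = (fixed costs + target profit) ÷ CM = (R$616,100 + R$319,000) ÷ R$67.15 = 13,925.54, so 13,926 packs.

13,926 packs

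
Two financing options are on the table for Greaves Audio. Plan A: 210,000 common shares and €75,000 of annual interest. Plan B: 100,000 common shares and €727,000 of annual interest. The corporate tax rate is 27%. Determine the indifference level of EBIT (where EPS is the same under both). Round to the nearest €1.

Set EPS_A = EPS_B: (EBIT − €75,000)(1 − 0.27) ÷ 210,000 = (EBIT − €727,000)(1 − 0.27) ÷ 100,000.
Cancelling (1 − t) and cross-multiplying: 100,000·(EBIT − 75,000) = 210,000·(EBIT − 727,000).
Solving, EBIT = (727,000·210,000 − 75,000·100,000) / (210,000 − 100,000) = 145,170,000,000 / 110,000 = 1,319,727.27.

€1,319,727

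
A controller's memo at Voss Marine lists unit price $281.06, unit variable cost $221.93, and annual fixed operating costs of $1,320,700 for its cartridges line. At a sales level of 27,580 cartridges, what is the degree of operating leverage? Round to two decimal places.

5.26

Contribution at this volume is 27,580 × $59.13 = $1,630,805.40.
EBIT = $1,630,805.40 − $1,320,700 = $310,105.40.
Degree of operating leverage = $1,630,805.40 / $310,105.40 = 5.2589.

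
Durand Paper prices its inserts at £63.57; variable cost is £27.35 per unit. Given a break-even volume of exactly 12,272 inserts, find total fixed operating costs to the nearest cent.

£444,491.84

Unit CM = price − variable cost = £63.57 − £27.35 = £36.22.
Fixed costs = break-even units × CM = 12,272 × £36.22 = £444,491.84.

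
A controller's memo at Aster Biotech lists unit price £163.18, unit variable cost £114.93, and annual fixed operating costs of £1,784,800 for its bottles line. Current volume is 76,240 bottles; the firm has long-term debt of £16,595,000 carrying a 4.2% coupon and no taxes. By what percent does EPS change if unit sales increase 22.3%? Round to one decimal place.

At 76,240 units, contribution = 76,240 × £48.25 = £3,678,580.00.
EBIT = £3,678,580.00 − £1,784,800 = £1,893,780.00.
After interest of £696,990.00, pre-tax earnings = £1,196,790.00.
Degree of combined leverage = contribution ÷ (EBIT − I) = £3,678,580.00 ÷ £1,196,790.00 = 3.0737.
%ΔEPS = DCL × %ΔSales = 3.0737 × +22.3% = +68.5%.

+68.5%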